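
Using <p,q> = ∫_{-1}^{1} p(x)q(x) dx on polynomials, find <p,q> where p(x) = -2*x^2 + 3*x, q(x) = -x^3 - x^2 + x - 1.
<p,q> = 44/15

Expand the product: p(x)·q(x) = 2*x^5 - x^4 - 5*x^3 + 5*x^2 - 3*x.
∫_{-1}^{1} of each monomial x^k gives [2/(k+1) if k even, 0 if k odd]. Integrating term-by-term (or equivalently evaluating the antiderivative F(x) = x^6/3 - x^5/5 - 5*x^4/4 + 5*x^3/3 - 3*x^2/2 at the endpoints):
  F(1) − F(−1) = -19/20 − (-233/60) = 44/15.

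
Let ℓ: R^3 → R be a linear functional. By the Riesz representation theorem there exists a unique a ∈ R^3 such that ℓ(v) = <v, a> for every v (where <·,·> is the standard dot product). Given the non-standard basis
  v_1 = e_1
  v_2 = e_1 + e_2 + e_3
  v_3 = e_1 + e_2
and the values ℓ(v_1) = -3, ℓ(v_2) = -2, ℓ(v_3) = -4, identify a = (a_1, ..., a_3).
a = (-3, -1, 2)

Write a = (a_1, ..., a_3) in the standard basis. For each basis vector v_i, ℓ(v_i) = <v_i, a> is a linear equation in the a_j's. Collect the n equations into a matrix system V a = ℓ, where row i of V is v_i (expressed in the standard basis). Since V is invertible (lower-triangular with 1s on the diagonal, up to permutation), solve by back-substitution:
  V =
[[1, 0, 0],
 [1, 1, 1],
 [1, 1, 0]]
  V a = (-3, -2, -4)
Solving gives a = (-3, -1, 2).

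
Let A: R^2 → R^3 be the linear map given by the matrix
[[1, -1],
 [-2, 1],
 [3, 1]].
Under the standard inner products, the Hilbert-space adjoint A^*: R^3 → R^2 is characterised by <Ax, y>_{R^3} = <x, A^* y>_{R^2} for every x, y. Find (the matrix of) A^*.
A^* = A^T =
[[1, -2, 3],
 [-1, 1, 1]]

For real matrices with standard dot products, the defining identity <Ax, y> = <x, A^* y> gives (Ax)^T y = x^T (A^*) y, i.e. x^T A^T y = x^T (A^*) y. Since this holds for all x, y, we must have A^* = A^T. Therefore
A^* =
[[1, -2, 3],
 [-1, 1, 1]].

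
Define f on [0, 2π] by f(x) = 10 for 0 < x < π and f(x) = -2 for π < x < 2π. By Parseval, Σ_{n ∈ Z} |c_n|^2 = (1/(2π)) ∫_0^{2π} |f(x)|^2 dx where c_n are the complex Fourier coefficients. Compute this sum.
Σ |c_n|^2 = 52

Parseval equates the L^2 energy of f (normalised by 1/(2π)) with the ℓ^2 sum of its Fourier coefficients: (1/(2π)) ∫_0^{2π} |f|^2 = Σ |c_n|^2.
Compute the left side: (1/(2π)) [∫_0^π 10^2 dx + ∫_π^{2π} (-2)^2 dx] = (1/(2π)) · (100π + 4π) = (100 + 4)/2 = 52.
So Σ_{n ∈ Z} |c_n|^2 = 52.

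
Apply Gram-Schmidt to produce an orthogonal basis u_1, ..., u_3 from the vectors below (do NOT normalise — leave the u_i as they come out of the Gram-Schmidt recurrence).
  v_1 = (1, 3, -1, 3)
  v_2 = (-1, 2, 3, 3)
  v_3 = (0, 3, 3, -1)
Orthogonal basis:
  u_1 = (1, 3, -1, 3)
  u_2 = (-31/20, 7/20, 71/20, 27/20)
  u_3 = (90/113, 264/113, 111/113, -257/113)

Apply the Gram-Schmidt recurrence
  u_1 = v_1
  u_i = v_i − Σ_{j<i} ((v_i · u_j) / (u_j · u_j)) · u_j.

Step by step this gives:
  u_1 = (1, 3, -1, 3)
  u_2 = (-31/20, 7/20, 71/20, 27/20)
  u_3 = (90/113, 264/113, 111/113, -257/113)

Orthogonality check:
  u_2 · u_1 = 0 (should be 0)
  u_3 · u_1 = 0 (should be 0)
  u_3 · u_2 = 0 (should be 0)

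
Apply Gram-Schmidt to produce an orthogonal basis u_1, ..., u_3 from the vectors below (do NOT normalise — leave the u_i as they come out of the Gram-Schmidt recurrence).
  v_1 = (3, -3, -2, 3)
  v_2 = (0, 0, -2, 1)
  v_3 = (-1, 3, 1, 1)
Orthogonal basis:
  u_1 = (3, -3, -2, 3)
  u_2 = (-21/31, 21/31, -48/31, 10/31)
  u_3 = (19/53, 87/53, 51/53, 102/53)

Apply the Gram-Schmidt recurrence
  u_1 = v_1
  u_i = v_i − Σ_{j<i} ((v_i · u_j) / (u_j · u_j)) · u_j.

Step by step this gives:
  u_1 = (3, -3, -2, 3)
  u_2 = (-21/31, 21/31, -48/31, 10/31)
  u_3 = (19/53, 87/53, 51/53, 102/53)

Orthogonality check:
  u_2 · u_1 = 0 (should be 0)
  u_3 · u_1 = 0 (should be 0)
  u_3 · u_2 = 0 (should be 0)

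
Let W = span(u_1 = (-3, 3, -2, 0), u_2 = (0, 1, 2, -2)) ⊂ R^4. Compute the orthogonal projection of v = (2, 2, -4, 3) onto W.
proj_W(v) = (-180/197, -76/197, -632/197, 512/197)

Set up U = [u_1 | ... | u_2] ∈ R^(4×2). The projector onto W = col(U) is P = U (U^T U)^(-1) U^T.
Compute U^T U =
  [22, -1]
  [-1, 9],
and U^T v = (8, -12).
Solve U^T U · c = U^T v for the coefficients: c = (60/197, -256/197). The projection is proj_W(v) = U c.
Check: (v - proj_W(v)) · u_1 = 0  (should be 0).
Check: (v - proj_W(v)) · u_2 = 0  (should be 0).
Result: proj_W(v) = (-180/197, -76/197, -632/197, 512/197).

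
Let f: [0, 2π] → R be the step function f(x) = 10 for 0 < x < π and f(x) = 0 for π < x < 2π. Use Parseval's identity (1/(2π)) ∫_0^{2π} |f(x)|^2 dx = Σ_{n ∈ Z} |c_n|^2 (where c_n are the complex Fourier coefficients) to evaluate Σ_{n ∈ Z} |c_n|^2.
Σ |c_n|^2 = 50

Parseval equates the L^2 energy of f (normalised by 1/(2π)) with the ℓ^2 sum of its Fourier coefficients: (1/(2π)) ∫_0^{2π} |f|^2 = Σ |c_n|^2.
Compute the left side: (1/(2π)) [∫_0^π 10^2 dx + ∫_π^{2π} 0^2 dx] = (1/(2π)) · (100π + 0π) = (100 + 0)/2 = 50.
So Σ_{n ∈ Z} |c_n|^2 = 50.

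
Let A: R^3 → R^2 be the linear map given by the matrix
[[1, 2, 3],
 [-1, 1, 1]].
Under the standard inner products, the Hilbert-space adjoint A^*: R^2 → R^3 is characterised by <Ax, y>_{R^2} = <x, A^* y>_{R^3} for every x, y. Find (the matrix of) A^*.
A^* = A^T =
[[1, -1],
 [2, 1],
 [3, 1]]

For real matrices with standard dot products, the defining identity <Ax, y> = <x, A^* y> gives (Ax)^T y = x^T (A^*) y, i.e. x^T A^T y = x^T (A^*) y. Since this holds for all x, y, we must have A^* = A^T. Therefore
A^* =
[[1, -1],
 [2, 1],
 [3, 1]].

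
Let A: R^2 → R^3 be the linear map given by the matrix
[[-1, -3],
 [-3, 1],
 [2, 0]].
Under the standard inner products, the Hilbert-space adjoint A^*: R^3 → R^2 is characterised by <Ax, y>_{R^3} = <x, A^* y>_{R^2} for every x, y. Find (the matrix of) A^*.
A^* = A^T =
[[-1, -3, 2],
 [-3, 1, 0]]

For real matrices with standard dot products, the defining identity <Ax, y> = <x, A^* y> gives (Ax)^T y = x^T (A^*) y, i.e. x^T A^T y = x^T (A^*) y. Since this holds for all x, y, we must have A^* = A^T. Therefore
A^* =
[[-1, -3, 2],
 [-3, 1, 0]].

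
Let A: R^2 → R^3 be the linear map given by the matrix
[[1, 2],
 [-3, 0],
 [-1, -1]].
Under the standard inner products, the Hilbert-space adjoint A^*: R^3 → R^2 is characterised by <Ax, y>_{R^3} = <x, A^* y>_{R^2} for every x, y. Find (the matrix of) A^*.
A^* = A^T =
[[1, -3, -1],
 [2, 0, -1]]

For real matrices with standard dot products, the defining identity <Ax, y> = <x, A^* y> gives (Ax)^T y = x^T (A^*) y, i.e. x^T A^T y = x^T (A^*) y. Since this holds for all x, y, we must have A^* = A^T. Therefore
A^* =
[[1, -3, -1],
 [2, 0, -1]].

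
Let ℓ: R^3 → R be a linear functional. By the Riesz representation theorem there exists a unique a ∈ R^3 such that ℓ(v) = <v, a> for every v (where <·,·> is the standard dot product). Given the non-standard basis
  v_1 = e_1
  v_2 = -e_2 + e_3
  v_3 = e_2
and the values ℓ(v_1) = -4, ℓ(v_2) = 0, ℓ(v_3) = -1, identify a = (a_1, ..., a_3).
a = (-4, -1, -1)

Write a = (a_1, ..., a_3) in the standard basis. For each basis vector v_i, ℓ(v_i) = <v_i, a> is a linear equation in the a_j's. Collect the n equations into a matrix system V a = ℓ, where row i of V is v_i (expressed in the standard basis). Since V is invertible (lower-triangular with 1s on the diagonal, up to permutation), solve by back-substitution:
  V =
[[1, 0, 0],
 [0, -1, 1],
 [0, 1, 0]]
  V a = (-4, 0, -1)
Solving gives a = (-4, -1, -1).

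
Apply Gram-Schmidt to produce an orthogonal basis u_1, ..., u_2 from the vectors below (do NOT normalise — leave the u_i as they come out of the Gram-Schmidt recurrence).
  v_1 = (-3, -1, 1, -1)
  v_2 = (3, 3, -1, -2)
Orthogonal basis:
  u_1 = (-3, -1, 1, -1)
  u_2 = (1/4, 25/12, -1/12, -35/12)

Apply the Gram-Schmidt recurrence
  u_1 = v_1
  u_i = v_i − Σ_{j<i} ((v_i · u_j) / (u_j · u_j)) · u_j.

Step by step this gives:
  u_1 = (-3, -1, 1, -1)
  u_2 = (1/4, 25/12, -1/12, -35/12)

Orthogonality check:
  u_2 · u_1 = 0 (should be 0)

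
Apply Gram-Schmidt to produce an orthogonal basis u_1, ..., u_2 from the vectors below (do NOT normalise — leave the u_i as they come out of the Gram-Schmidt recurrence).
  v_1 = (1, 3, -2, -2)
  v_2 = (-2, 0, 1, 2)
Orthogonal basis:
  u_1 = (1, 3, -2, -2)
  u_2 = (-14/9, 4/3, 1/9, 10/9)

Apply the Gram-Schmidt recurrence
  u_1 = v_1
  u_i = v_i − Σ_{j<i} ((v_i · u_j) / (u_j · u_j)) · u_j.

Step by step this gives:
  u_1 = (1, 3, -2, -2)
  u_2 = (-14/9, 4/3, 1/9, 10/9)

Orthogonality check:
  u_2 · u_1 = 0 (should be 0)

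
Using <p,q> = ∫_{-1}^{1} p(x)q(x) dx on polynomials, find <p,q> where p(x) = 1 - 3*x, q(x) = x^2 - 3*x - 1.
<p,q> = 14/3

Expand the product: p(x)·q(x) = -3*x^3 + 10*x^2 - 1.
∫_{-1}^{1} of each monomial x^k gives [2/(k+1) if k even, 0 if k odd]. Integrating term-by-term (or equivalently evaluating the antiderivative F(x) = -3*x^4/4 + 10*x^3/3 - x at the endpoints):
  F(1) − F(−1) = 19/12 − (-37/12) = 14/3.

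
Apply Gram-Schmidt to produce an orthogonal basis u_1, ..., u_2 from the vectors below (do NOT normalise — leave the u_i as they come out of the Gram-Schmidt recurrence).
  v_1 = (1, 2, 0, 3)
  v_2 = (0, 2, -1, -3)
Orthogonal basis:
  u_1 = (1, 2, 0, 3)
  u_2 = (5/14, 19/7, -1, -27/14)

Apply the Gram-Schmidt recurrence
  u_1 = v_1
  u_i = v_i − Σ_{j<i} ((v_i · u_j) / (u_j · u_j)) · u_j.

Step by step this gives:
  u_1 = (1, 2, 0, 3)
  u_2 = (5/14, 19/7, -1, -27/14)

Orthogonality check:
  u_2 · u_1 = 0 (should be 0)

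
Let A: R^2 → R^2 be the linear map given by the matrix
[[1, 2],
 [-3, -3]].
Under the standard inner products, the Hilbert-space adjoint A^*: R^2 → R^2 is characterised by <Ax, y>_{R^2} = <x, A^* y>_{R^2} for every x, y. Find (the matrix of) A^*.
A^* = A^T =
[[1, -3],
 [2, -3]]

For real matrices with standard dot products, the defining identity <Ax, y> = <x, A^* y> gives (Ax)^T y = x^T (A^*) y, i.e. x^T A^T y = x^T (A^*) y. Since this holds for all x, y, we must have A^* = A^T. Therefore
A^* =
[[1, -3],
 [2, -3]].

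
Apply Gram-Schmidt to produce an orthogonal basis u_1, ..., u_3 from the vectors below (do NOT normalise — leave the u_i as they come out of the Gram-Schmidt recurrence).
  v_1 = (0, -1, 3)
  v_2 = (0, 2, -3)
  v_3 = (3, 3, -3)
Orthogonal basis:
  u_1 = (0, -1, 3)
  u_2 = (0, 9/10, 3/10)
  u_3 = (3, 0, 0)

Apply the Gram-Schmidt recurrence
  u_1 = v_1
  u_i = v_i − Σ_{j<i} ((v_i · u_j) / (u_j · u_j)) · u_j.

Step by step this gives:
  u_1 = (0, -1, 3)
  u_2 = (0, 9/10, 3/10)
  u_3 = (3, 0, 0)

Orthogonality check:
  u_2 · u_1 = 0 (should be 0)
  u_3 · u_1 = 0 (should be 0)
  u_3 · u_2 = 0 (should be 0)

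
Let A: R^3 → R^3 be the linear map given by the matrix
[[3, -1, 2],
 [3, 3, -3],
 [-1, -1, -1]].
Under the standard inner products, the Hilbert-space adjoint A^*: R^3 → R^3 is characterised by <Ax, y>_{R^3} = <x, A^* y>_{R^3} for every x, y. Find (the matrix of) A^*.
A^* = A^T =
[[3, 3, -1],
 [-1, 3, -1],
 [2, -3, -1]]

For real matrices with standard dot products, the defining identity <Ax, y> = <x, A^* y> gives (Ax)^T y = x^T (A^*) y, i.e. x^T A^T y = x^T (A^*) y. Since this holds for all x, y, we must have A^* = A^T. Therefore
A^* =
[[3, 3, -1],
 [-1, 3, -1],
 [2, -3, -1]].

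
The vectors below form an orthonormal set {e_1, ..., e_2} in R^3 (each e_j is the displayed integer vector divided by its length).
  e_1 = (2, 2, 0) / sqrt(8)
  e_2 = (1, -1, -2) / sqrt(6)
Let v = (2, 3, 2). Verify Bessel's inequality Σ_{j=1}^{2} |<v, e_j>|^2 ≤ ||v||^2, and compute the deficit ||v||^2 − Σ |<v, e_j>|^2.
Σ |<v, e_j>|^2 = 50/3; ||v||^2 = 17; deficit = 1/3

Write each e_j = u_j / sqrt(<u_j, u_j>) where u_j is the displayed integer vector. Then <v, e_j> = <v, u_j> / sqrt(<u_j, u_j>), so |<v, e_j>|^2 = <v, u_j>^2 / <u_j, u_j>.
Coefficients: <v, e_1> = 10/sqrt(8), <v, e_2> = -5/sqrt(6).
Square and sum: Σ |<v, e_j>|^2 = 50/3.
Compute ||v||^2 = v·v = 17.
Deficit = 17 − 50/3 = 1/3 ≥ 0, confirming Bessel's inequality. (The deficit equals ||v − Σ <v,e_j> e_j||^2, the squared distance from v to span{e_j}.)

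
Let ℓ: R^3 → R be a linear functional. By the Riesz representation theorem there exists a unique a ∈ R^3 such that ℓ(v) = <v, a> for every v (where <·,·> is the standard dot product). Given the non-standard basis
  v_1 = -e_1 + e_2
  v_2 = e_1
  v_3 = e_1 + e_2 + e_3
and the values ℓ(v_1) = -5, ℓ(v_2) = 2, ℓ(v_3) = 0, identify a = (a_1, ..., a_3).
a = (2, -3, 1)

Write a = (a_1, ..., a_3) in the standard basis. For each basis vector v_i, ℓ(v_i) = <v_i, a> is a linear equation in the a_j's. Collect the n equations into a matrix system V a = ℓ, where row i of V is v_i (expressed in the standard basis). Since V is invertible (lower-triangular with 1s on the diagonal, up to permutation), solve by back-substitution:
  V =
[[-1, 1, 0],
 [1, 0, 0],
 [1, 1, 1]]
  V a = (-5, 2, 0)
Solving gives a = (2, -3, 1).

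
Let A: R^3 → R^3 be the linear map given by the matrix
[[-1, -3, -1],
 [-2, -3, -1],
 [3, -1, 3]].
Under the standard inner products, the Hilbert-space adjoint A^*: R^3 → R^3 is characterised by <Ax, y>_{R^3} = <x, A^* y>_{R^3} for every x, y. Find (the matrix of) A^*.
A^* = A^T =
[[-1, -2, 3],
 [-3, -3, -1],
 [-1, -1, 3]]

For real matrices with standard dot products, the defining identity <Ax, y> = <x, A^* y> gives (Ax)^T y = x^T (A^*) y, i.e. x^T A^T y = x^T (A^*) y. Since this holds for all x, y, we must have A^* = A^T. Therefore
A^* =
[[-1, -2, 3],
 [-3, -3, -1],
 [-1, -1, 3]].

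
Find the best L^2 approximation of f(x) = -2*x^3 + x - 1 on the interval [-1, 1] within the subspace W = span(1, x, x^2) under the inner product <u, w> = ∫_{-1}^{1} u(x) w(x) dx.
g(x) = -x/5 - 1

The best approximation g ∈ W is the orthogonal projection of f onto W. Writing g = a_0 + a_1 x + a_2 x^2, the coefficients solve the normal equations G · a = b where
  G_{ij} = <φ_i, φ_j> and b_i = <f, φ_i>, with φ_0 = 1, φ_1 = x, φ_2 = x^2.
G =
  [2, 0, 2/3]
  [0, 2/3, 0]
  [2/3, 0, 2/5],
b = (-2, -2/15, -2/3).
Solving gives a_0 = -1, a_1 = -1/5, a_2 = 0, so
  g(x) = -x/5 - 1.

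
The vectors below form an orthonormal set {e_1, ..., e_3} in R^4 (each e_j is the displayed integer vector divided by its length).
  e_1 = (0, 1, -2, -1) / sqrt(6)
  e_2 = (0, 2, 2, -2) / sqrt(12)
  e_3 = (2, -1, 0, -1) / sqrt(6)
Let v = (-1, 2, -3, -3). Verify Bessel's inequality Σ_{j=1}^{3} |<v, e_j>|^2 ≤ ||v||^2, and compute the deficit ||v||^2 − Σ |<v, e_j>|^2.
Σ |<v, e_j>|^2 = 65/3; ||v||^2 = 23; deficit = 4/3

Write each e_j = u_j / sqrt(<u_j, u_j>) where u_j is the displayed integer vector. Then <v, e_j> = <v, u_j> / sqrt(<u_j, u_j>), so |<v, e_j>|^2 = <v, u_j>^2 / <u_j, u_j>.
Coefficients: <v, e_1> = 11/sqrt(6), <v, e_2> = 4/sqrt(12), <v, e_3> = -1/sqrt(6).
Square and sum: Σ |<v, e_j>|^2 = 65/3.
Compute ||v||^2 = v·v = 23.
Deficit = 23 − 65/3 = 4/3 ≥ 0, confirming Bessel's inequality. (The deficit equals ||v − Σ <v,e_j> e_j||^2, the squared distance from v to span{e_j}.)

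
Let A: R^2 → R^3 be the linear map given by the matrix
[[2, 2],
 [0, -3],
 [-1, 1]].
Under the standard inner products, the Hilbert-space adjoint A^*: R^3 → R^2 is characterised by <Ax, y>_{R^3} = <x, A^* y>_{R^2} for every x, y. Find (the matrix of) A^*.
A^* = A^T =
[[2, 0, -1],
 [2, -3, 1]]

For real matrices with standard dot products, the defining identity <Ax, y> = <x, A^* y> gives (Ax)^T y = x^T (A^*) y, i.e. x^T A^T y = x^T (A^*) y. Since this holds for all x, y, we must have A^* = A^T. Therefore
A^* =
[[2, 0, -1],
 [2, -3, 1]].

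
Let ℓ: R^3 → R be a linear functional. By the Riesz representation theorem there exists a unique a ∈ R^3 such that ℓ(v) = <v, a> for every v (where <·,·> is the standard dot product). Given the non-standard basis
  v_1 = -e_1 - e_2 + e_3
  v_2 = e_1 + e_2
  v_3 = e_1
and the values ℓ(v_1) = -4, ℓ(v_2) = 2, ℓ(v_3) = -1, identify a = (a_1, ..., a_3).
a = (-1, 3, -2)

Write a = (a_1, ..., a_3) in the standard basis. For each basis vector v_i, ℓ(v_i) = <v_i, a> is a linear equation in the a_j's. Collect the n equations into a matrix system V a = ℓ, where row i of V is v_i (expressed in the standard basis). Since V is invertible (lower-triangular with 1s on the diagonal, up to permutation), solve by back-substitution:
  V =
[[-1, -1, 1],
 [1, 1, 0],
 [1, 0, 0]]
  V a = (-4, 2, -1)
Solving gives a = (-1, 3, -2).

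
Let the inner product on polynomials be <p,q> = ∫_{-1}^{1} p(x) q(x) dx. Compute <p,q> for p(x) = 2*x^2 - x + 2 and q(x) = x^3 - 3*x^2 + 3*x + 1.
<p,q> = -52/15

Expand the product: p(x)·q(x) = 2*x^5 - 7*x^4 + 11*x^3 - 7*x^2 + 5*x + 2.
∫_{-1}^{1} of each monomial x^k gives [2/(k+1) if k even, 0 if k odd]. Integrating term-by-term (or equivalently evaluating the antiderivative F(x) = x^6/3 - 7*x^5/5 + 11*x^4/4 - 7*x^3/3 + 5*x^2/2 + 2*x at the endpoints):
  F(1) − F(−1) = 77/20 − (439/60) = -52/15.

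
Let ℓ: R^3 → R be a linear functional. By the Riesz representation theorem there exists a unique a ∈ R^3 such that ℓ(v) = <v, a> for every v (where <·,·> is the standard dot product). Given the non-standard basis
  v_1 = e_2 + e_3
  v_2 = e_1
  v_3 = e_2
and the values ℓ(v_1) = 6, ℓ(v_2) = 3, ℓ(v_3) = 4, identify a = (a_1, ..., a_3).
a = (3, 4, 2)

Write a = (a_1, ..., a_3) in the standard basis. For each basis vector v_i, ℓ(v_i) = <v_i, a> is a linear equation in the a_j's. Collect the n equations into a matrix system V a = ℓ, where row i of V is v_i (expressed in the standard basis). Since V is invertible (lower-triangular with 1s on the diagonal, up to permutation), solve by back-substitution:
  V =
[[0, 1, 1],
 [1, 0, 0],
 [0, 1, 0]]
  V a = (6, 3, 4)
Solving gives a = (3, 4, 2).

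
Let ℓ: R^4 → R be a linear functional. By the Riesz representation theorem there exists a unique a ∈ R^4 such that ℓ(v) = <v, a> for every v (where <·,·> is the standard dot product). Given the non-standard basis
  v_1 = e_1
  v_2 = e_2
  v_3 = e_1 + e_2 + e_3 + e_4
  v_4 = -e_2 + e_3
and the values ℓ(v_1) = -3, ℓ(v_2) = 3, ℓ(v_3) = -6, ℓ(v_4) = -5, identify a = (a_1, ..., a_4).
a = (-3, 3, -2, -4)

Write a = (a_1, ..., a_4) in the standard basis. For each basis vector v_i, ℓ(v_i) = <v_i, a> is a linear equation in the a_j's. Collect the n equations into a matrix system V a = ℓ, where row i of V is v_i (expressed in the standard basis). Since V is invertible (lower-triangular with 1s on the diagonal, up to permutation), solve by back-substitution:
  V =
[[1, 0, 0, 0],
 [0, 1, 0, 0],
 [1, 1, 1, 1],
 [0, -1, 1, 0]]
  V a = (-3, 3, -6, -5)
Solving gives a = (-3, 3, -2, -4).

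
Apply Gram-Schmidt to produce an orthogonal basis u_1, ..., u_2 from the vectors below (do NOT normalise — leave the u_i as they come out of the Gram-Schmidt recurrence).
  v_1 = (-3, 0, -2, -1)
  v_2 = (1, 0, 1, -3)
Orthogonal basis:
  u_1 = (-3, 0, -2, -1)
  u_2 = (4/7, 0, 5/7, -22/7)

Apply the Gram-Schmidt recurrence
  u_1 = v_1
  u_i = v_i − Σ_{j<i} ((v_i · u_j) / (u_j · u_j)) · u_j.

Step by step this gives:
  u_1 = (-3, 0, -2, -1)
  u_2 = (4/7, 0, 5/7, -22/7)

Orthogonality check:
  u_2 · u_1 = 0 (should be 0)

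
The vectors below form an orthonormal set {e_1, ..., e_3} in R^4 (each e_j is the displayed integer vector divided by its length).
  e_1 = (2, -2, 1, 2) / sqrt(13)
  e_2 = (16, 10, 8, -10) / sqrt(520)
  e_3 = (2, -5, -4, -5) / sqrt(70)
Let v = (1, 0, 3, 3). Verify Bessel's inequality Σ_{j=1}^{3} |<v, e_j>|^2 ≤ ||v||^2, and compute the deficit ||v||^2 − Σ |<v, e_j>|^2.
Σ |<v, e_j>|^2 = 129/7; ||v||^2 = 19; deficit = 4/7

Write each e_j = u_j / sqrt(<u_j, u_j>) where u_j is the displayed integer vector. Then <v, e_j> = <v, u_j> / sqrt(<u_j, u_j>), so |<v, e_j>|^2 = <v, u_j>^2 / <u_j, u_j>.
Coefficients: <v, e_1> = 11/sqrt(13), <v, e_2> = 10/sqrt(520), <v, e_3> = -25/sqrt(70).
Square and sum: Σ |<v, e_j>|^2 = 129/7.
Compute ||v||^2 = v·v = 19.
Deficit = 19 − 129/7 = 4/7 ≥ 0, confirming Bessel's inequality. (The deficit equals ||v − Σ <v,e_j> e_j||^2, the squared distance from v to span{e_j}.)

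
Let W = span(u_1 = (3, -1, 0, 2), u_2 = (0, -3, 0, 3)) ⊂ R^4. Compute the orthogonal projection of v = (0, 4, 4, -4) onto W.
proj_W(v) = (0, 4, 0, -4)

Set up U = [u_1 | ... | u_2] ∈ R^(4×2). The projector onto W = col(U) is P = U (U^T U)^(-1) U^T.
Compute U^T U =
  [14, 9]
  [9, 18],
and U^T v = (-12, -24).
Solve U^T U · c = U^T v for the coefficients: c = (0, -4/3). The projection is proj_W(v) = U c.
Check: (v - proj_W(v)) · u_1 = 0  (should be 0).
Check: (v - proj_W(v)) · u_2 = 0  (should be 0).
Result: proj_W(v) = (0, 4, 0, -4).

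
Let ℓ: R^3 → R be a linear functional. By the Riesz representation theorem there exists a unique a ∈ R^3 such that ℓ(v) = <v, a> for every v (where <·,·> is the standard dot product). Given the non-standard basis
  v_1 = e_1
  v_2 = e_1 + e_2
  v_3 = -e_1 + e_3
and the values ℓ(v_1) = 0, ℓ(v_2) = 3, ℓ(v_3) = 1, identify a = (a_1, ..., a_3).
a = (0, 3, 1)

Write a = (a_1, ..., a_3) in the standard basis. For each basis vector v_i, ℓ(v_i) = <v_i, a> is a linear equation in the a_j's. Collect the n equations into a matrix system V a = ℓ, where row i of V is v_i (expressed in the standard basis). Since V is invertible (lower-triangular with 1s on the diagonal, up to permutation), solve by back-substitution:
  V =
[[1, 0, 0],
 [1, 1, 0],
 [-1, 0, 1]]
  V a = (0, 3, 1)
Solving gives a = (0, 3, 1).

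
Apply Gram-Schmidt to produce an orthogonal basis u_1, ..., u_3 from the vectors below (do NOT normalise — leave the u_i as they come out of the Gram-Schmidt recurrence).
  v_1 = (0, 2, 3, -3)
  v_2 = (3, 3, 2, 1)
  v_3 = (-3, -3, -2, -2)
Orthogonal basis:
  u_1 = (0, 2, 3, -3)
  u_2 = (3, 24/11, 17/22, 49/22)
  u_3 = (147/425, -9/425, -8/25, -142/425)

Apply the Gram-Schmidt recurrence
  u_1 = v_1
  u_i = v_i − Σ_{j<i} ((v_i · u_j) / (u_j · u_j)) · u_j.

Step by step this gives:
  u_1 = (0, 2, 3, -3)
  u_2 = (3, 24/11, 17/22, 49/22)
  u_3 = (147/425, -9/425, -8/25, -142/425)

Orthogonality check:
  u_2 · u_1 = 0 (should be 0)
  u_3 · u_1 = 0 (should be 0)
  u_3 · u_2 = 0 (should be 0)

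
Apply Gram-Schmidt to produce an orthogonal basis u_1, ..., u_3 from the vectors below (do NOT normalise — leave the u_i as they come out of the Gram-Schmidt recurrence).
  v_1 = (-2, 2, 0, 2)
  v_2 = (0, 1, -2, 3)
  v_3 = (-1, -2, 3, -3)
Orthogonal basis:
  u_1 = (-2, 2, 0, 2)
  u_2 = (4/3, -1/3, -2, 5/3)
  u_3 = (-7/13, -29/26, 4/13, 15/26)

Apply the Gram-Schmidt recurrence
  u_1 = v_1
  u_i = v_i − Σ_{j<i} ((v_i · u_j) / (u_j · u_j)) · u_j.

Step by step this gives:
  u_1 = (-2, 2, 0, 2)
  u_2 = (4/3, -1/3, -2, 5/3)
  u_3 = (-7/13, -29/26, 4/13, 15/26)

Orthogonality check:
  u_2 · u_1 = 0 (should be 0)
  u_3 · u_1 = 0 (should be 0)
  u_3 · u_2 = 0 (should be 0)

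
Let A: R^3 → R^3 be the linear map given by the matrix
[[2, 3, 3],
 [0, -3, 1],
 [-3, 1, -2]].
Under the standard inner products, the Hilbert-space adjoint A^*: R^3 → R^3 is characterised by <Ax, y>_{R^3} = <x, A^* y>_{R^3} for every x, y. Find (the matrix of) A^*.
A^* = A^T =
[[2, 0, -3],
 [3, -3, 1],
 [3, 1, -2]]

For real matrices with standard dot products, the defining identity <Ax, y> = <x, A^* y> gives (Ax)^T y = x^T (A^*) y, i.e. x^T A^T y = x^T (A^*) y. Since this holds for all x, y, we must have A^* = A^T. Therefore
A^* =
[[2, 0, -3],
 [3, -3, 1],
 [3, 1, -2]].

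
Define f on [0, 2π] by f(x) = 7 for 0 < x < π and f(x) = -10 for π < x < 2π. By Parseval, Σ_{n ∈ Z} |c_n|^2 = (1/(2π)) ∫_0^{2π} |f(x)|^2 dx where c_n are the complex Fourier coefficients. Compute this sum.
Σ |c_n|^2 = 149/2

Parseval equates the L^2 energy of f (normalised by 1/(2π)) with the ℓ^2 sum of its Fourier coefficients: (1/(2π)) ∫_0^{2π} |f|^2 = Σ |c_n|^2.
Compute the left side: (1/(2π)) [∫_0^π 7^2 dx + ∫_π^{2π} (-10)^2 dx] = (1/(2π)) · (49π + 100π) = (49 + 100)/2 = 149/2.
So Σ_{n ∈ Z} |c_n|^2 = 149/2.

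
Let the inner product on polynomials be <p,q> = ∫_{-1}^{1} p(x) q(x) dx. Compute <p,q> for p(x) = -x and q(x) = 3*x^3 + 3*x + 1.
<p,q> = -16/5

Expand the product: p(x)·q(x) = -3*x^4 - 3*x^2 - x.
∫_{-1}^{1} of each monomial x^k gives [2/(k+1) if k even, 0 if k odd]. Integrating term-by-term (or equivalently evaluating the antiderivative F(x) = -3*x^5/5 - x^3 - x^2/2 at the endpoints):
  F(1) − F(−1) = -21/10 − (11/10) = -16/5.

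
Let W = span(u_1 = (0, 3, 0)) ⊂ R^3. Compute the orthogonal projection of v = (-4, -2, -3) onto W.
proj_W(v) = (0, -2, 0)

Set up U = [u_1 | ... | u_1] ∈ R^(3×1). The projector onto W = col(U) is P = U (U^T U)^(-1) U^T.
Compute U^T U =
  [9],
and U^T v = (-6).
Solve U^T U · c = U^T v for the coefficients: c = (-2/3). The projection is proj_W(v) = U c.
Check: (v - proj_W(v)) · u_1 = 0  (should be 0).
Result: proj_W(v) = (0, -2, 0).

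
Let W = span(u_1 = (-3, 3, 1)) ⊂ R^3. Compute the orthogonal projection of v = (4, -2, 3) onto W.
proj_W(v) = (45/19, -45/19, -15/19)

Set up U = [u_1 | ... | u_1] ∈ R^(3×1). The projector onto W = col(U) is P = U (U^T U)^(-1) U^T.
Compute U^T U =
  [19],
and U^T v = (-15).
Solve U^T U · c = U^T v for the coefficients: c = (-15/19). The projection is proj_W(v) = U c.
Check: (v - proj_W(v)) · u_1 = 0  (should be 0).
Result: proj_W(v) = (45/19, -45/19, -15/19).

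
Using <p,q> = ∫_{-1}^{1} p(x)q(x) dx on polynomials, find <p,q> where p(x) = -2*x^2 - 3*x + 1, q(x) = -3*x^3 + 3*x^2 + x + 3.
<p,q> = 16/5

Expand the product: p(x)·q(x) = 6*x^5 + 3*x^4 - 14*x^3 - 6*x^2 - 8*x + 3.
∫_{-1}^{1} of each monomial x^k gives [2/(k+1) if k even, 0 if k odd]. Integrating term-by-term (or equivalently evaluating the antiderivative F(x) = x^6 + 3*x^5/5 - 7*x^4/2 - 2*x^3 - 4*x^2 + 3*x at the endpoints):
  F(1) − F(−1) = -49/10 − (-81/10) = 16/5.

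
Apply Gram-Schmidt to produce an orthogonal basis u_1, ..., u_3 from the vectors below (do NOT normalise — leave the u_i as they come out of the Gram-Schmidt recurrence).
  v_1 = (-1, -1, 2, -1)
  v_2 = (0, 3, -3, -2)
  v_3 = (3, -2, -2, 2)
Orthogonal basis:
  u_1 = (-1, -1, 2, -1)
  u_2 = (-1, 2, -1, -3)
  u_3 = (19/15, -23/15, -11/15, -6/5)

Apply the Gram-Schmidt recurrence
  u_1 = v_1
  u_i = v_i − Σ_{j<i} ((v_i · u_j) / (u_j · u_j)) · u_j.

Step by step this gives:
  u_1 = (-1, -1, 2, -1)
  u_2 = (-1, 2, -1, -3)
  u_3 = (19/15, -23/15, -11/15, -6/5)

Orthogonality check:
  u_2 · u_1 = 0 (should be 0)
  u_3 · u_1 = 0 (should be 0)
  u_3 · u_2 = 0 (should be 0)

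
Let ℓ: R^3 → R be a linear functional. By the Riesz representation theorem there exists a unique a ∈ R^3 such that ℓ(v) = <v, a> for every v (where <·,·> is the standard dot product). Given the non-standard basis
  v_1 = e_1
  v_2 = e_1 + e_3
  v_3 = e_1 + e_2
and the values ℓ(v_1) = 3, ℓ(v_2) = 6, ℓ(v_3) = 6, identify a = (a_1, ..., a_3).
a = (3, 3, 3)

Write a = (a_1, ..., a_3) in the standard basis. For each basis vector v_i, ℓ(v_i) = <v_i, a> is a linear equation in the a_j's. Collect the n equations into a matrix system V a = ℓ, where row i of V is v_i (expressed in the standard basis). Since V is invertible (lower-triangular with 1s on the diagonal, up to permutation), solve by back-substitution:
  V =
[[1, 0, 0],
 [1, 0, 1],
 [1, 1, 0]]
  V a = (3, 6, 6)
Solving gives a = (3, 3, 3).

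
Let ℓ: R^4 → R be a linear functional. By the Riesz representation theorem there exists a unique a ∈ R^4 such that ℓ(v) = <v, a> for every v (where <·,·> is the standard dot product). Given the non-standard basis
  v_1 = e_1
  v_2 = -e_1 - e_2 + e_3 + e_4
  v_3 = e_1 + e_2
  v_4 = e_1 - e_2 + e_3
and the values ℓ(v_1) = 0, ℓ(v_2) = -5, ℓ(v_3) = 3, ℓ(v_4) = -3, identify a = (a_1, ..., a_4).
a = (0, 3, 0, -2)

Write a = (a_1, ..., a_4) in the standard basis. For each basis vector v_i, ℓ(v_i) = <v_i, a> is a linear equation in the a_j's. Collect the n equations into a matrix system V a = ℓ, where row i of V is v_i (expressed in the standard basis). Since V is invertible (lower-triangular with 1s on the diagonal, up to permutation), solve by back-substitution:
  V =
[[1, 0, 0, 0],
 [-1, -1, 1, 1],
 [1, 1, 0, 0],
 [1, -1, 1, 0]]
  V a = (0, -5, 3, -3)
Solving gives a = (0, 3, 0, -2).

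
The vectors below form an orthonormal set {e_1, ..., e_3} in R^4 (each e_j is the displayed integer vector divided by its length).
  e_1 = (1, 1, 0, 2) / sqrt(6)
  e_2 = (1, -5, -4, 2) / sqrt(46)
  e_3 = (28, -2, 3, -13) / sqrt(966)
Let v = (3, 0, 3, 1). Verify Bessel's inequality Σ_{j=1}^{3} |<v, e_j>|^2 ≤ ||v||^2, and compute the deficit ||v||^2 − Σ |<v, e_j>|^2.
Σ |<v, e_j>|^2 = 83/7; ||v||^2 = 19; deficit = 50/7

Write each e_j = u_j / sqrt(<u_j, u_j>) where u_j is the displayed integer vector. Then <v, e_j> = <v, u_j> / sqrt(<u_j, u_j>), so |<v, e_j>|^2 = <v, u_j>^2 / <u_j, u_j>.
Coefficients: <v, e_1> = 5/sqrt(6), <v, e_2> = -7/sqrt(46), <v, e_3> = 80/sqrt(966).
Square and sum: Σ |<v, e_j>|^2 = 83/7.
Compute ||v||^2 = v·v = 19.
Deficit = 19 − 83/7 = 50/7 ≥ 0, confirming Bessel's inequality. (The deficit equals ||v − Σ <v,e_j> e_j||^2, the squared distance from v to span{e_j}.)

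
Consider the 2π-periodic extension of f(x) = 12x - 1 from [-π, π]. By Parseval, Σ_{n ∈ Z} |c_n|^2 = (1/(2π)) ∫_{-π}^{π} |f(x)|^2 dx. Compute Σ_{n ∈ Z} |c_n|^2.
Σ |c_n|^2 = 48π^2 + 1

Expand and integrate term by term over [-π, π]:
  ∫ (12x)^2 dx = 144·(2π^3/3); ∫ 2·12·(-1)·x dx = 0 (odd integrand); ∫ (-1)^2 dx = 1·2π.
So (1/(2π)) ∫_{-π}^{π} (12x - 1)^2 dx = 144π^2/3 + 1 = 48π^2 + 1.
Parseval ⇒ Σ |c_n|^2 = 48π^2 + 1.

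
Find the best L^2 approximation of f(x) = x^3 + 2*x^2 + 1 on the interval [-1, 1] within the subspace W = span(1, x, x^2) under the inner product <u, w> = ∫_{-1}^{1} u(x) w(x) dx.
g(x) = 2*x^2 + 3*x/5 + 1

The best approximation g ∈ W is the orthogonal projection of f onto W. Writing g = a_0 + a_1 x + a_2 x^2, the coefficients solve the normal equations G · a = b where
  G_{ij} = <φ_i, φ_j> and b_i = <f, φ_i>, with φ_0 = 1, φ_1 = x, φ_2 = x^2.
G =
  [2, 0, 2/3]
  [0, 2/3, 0]
  [2/3, 0, 2/5],
b = (10/3, 2/5, 22/15).
Solving gives a_0 = 1, a_1 = 3/5, a_2 = 2, so
  g(x) = 2*x^2 + 3*x/5 + 1.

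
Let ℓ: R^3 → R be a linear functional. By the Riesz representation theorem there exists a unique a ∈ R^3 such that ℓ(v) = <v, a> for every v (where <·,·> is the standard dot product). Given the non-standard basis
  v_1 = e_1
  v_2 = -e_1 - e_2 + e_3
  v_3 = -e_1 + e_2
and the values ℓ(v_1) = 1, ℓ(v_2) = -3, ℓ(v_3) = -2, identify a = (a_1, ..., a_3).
a = (1, -1, -3)

Write a = (a_1, ..., a_3) in the standard basis. For each basis vector v_i, ℓ(v_i) = <v_i, a> is a linear equation in the a_j's. Collect the n equations into a matrix system V a = ℓ, where row i of V is v_i (expressed in the standard basis). Since V is invertible (lower-triangular with 1s on the diagonal, up to permutation), solve by back-substitution:
  V =
[[1, 0, 0],
 [-1, -1, 1],
 [-1, 1, 0]]
  V a = (1, -3, -2)
Solving gives a = (1, -1, -3).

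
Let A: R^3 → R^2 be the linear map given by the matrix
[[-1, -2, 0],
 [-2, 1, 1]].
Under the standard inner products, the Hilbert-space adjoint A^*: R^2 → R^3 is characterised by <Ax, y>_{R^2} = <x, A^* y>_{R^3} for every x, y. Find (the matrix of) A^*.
A^* = A^T =
[[-1, -2],
 [-2, 1],
 [0, 1]]

For real matrices with standard dot products, the defining identity <Ax, y> = <x, A^* y> gives (Ax)^T y = x^T (A^*) y, i.e. x^T A^T y = x^T (A^*) y. Since this holds for all x, y, we must have A^* = A^T. Therefore
A^* =
[[-1, -2],
 [-2, 1],
 [0, 1]].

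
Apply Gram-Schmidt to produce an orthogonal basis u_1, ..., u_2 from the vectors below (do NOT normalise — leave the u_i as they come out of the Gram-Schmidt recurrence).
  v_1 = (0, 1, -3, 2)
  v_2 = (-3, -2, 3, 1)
Orthogonal basis:
  u_1 = (0, 1, -3, 2)
  u_2 = (-3, -19/14, 15/14, 16/7)

Apply the Gram-Schmidt recurrence
  u_1 = v_1
  u_i = v_i − Σ_{j<i} ((v_i · u_j) / (u_j · u_j)) · u_j.

Step by step this gives:
  u_1 = (0, 1, -3, 2)
  u_2 = (-3, -19/14, 15/14, 16/7)

Orthogonality check:
  u_2 · u_1 = 0 (should be 0)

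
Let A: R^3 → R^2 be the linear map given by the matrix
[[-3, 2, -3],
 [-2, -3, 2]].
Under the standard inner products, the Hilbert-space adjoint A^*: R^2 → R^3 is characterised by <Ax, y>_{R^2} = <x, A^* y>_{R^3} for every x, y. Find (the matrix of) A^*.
A^* = A^T =
[[-3, -2],
 [2, -3],
 [-3, 2]]

For real matrices with standard dot products, the defining identity <Ax, y> = <x, A^* y> gives (Ax)^T y = x^T (A^*) y, i.e. x^T A^T y = x^T (A^*) y. Since this holds for all x, y, we must have A^* = A^T. Therefore
A^* =
[[-3, -2],
 [2, -3],
 [-3, 2]].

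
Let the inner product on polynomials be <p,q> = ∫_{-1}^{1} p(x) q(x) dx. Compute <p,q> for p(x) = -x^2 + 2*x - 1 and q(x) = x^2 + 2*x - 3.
<p,q> = 48/5

Expand the product: p(x)·q(x) = -x^4 + 6*x^2 - 8*x + 3.
∫_{-1}^{1} of each monomial x^k gives [2/(k+1) if k even, 0 if k odd]. Integrating term-by-term (or equivalently evaluating the antiderivative F(x) = -x^5/5 + 2*x^3 - 4*x^2 + 3*x at the endpoints):
  F(1) − F(−1) = 4/5 − (-44/5) = 48/5.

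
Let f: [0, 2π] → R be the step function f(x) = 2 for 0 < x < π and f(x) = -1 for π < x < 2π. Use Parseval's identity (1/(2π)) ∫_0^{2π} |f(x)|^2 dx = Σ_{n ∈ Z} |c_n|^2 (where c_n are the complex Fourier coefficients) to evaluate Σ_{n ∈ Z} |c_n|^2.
Σ |c_n|^2 = 5/2

Parseval equates the L^2 energy of f (normalised by 1/(2π)) with the ℓ^2 sum of its Fourier coefficients: (1/(2π)) ∫_0^{2π} |f|^2 = Σ |c_n|^2.
Compute the left side: (1/(2π)) [∫_0^π 2^2 dx + ∫_π^{2π} (-1)^2 dx] = (1/(2π)) · (4π + 1π) = (4 + 1)/2 = 5/2.
So Σ_{n ∈ Z} |c_n|^2 = 5/2.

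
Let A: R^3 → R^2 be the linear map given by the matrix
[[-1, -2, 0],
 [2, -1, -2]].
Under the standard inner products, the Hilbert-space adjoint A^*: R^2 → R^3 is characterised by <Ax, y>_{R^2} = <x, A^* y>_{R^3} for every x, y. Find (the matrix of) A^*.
A^* = A^T =
[[-1, 2],
 [-2, -1],
 [0, -2]]

For real matrices with standard dot products, the defining identity <Ax, y> = <x, A^* y> gives (Ax)^T y = x^T (A^*) y, i.e. x^T A^T y = x^T (A^*) y. Since this holds for all x, y, we must have A^* = A^T. Therefore
A^* =
[[-1, 2],
 [-2, -1],
 [0, -2]].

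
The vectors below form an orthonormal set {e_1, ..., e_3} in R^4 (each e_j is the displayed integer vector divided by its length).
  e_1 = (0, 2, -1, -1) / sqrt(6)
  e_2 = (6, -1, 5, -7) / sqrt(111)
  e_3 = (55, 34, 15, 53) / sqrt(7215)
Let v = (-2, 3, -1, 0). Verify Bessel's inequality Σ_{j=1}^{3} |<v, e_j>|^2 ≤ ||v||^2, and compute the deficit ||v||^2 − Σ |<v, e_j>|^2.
Σ |<v, e_j>|^2 = 4619/390; ||v||^2 = 14; deficit = 841/390

Write each e_j = u_j / sqrt(<u_j, u_j>) where u_j is the displayed integer vector. Then <v, e_j> = <v, u_j> / sqrt(<u_j, u_j>), so |<v, e_j>|^2 = <v, u_j>^2 / <u_j, u_j>.
Coefficients: <v, e_1> = 7/sqrt(6), <v, e_2> = -20/sqrt(111), <v, e_3> = -23/sqrt(7215).
Square and sum: Σ |<v, e_j>|^2 = 4619/390.
Compute ||v||^2 = v·v = 14.
Deficit = 14 − 4619/390 = 841/390 ≥ 0, confirming Bessel's inequality. (The deficit equals ||v − Σ <v,e_j> e_j||^2, the squared distance from v to span{e_j}.)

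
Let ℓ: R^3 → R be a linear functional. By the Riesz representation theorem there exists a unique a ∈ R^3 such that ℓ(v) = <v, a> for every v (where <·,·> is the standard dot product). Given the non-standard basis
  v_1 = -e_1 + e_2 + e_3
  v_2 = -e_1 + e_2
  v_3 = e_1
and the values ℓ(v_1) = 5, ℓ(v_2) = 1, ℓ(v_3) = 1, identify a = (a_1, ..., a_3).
a = (1, 2, 4)

Write a = (a_1, ..., a_3) in the standard basis. For each basis vector v_i, ℓ(v_i) = <v_i, a> is a linear equation in the a_j's. Collect the n equations into a matrix system V a = ℓ, where row i of V is v_i (expressed in the standard basis). Since V is invertible (lower-triangular with 1s on the diagonal, up to permutation), solve by back-substitution:
  V =
[[-1, 1, 1],
 [-1, 1, 0],
 [1, 0, 0]]
  V a = (5, 1, 1)
Solving gives a = (1, 2, 4).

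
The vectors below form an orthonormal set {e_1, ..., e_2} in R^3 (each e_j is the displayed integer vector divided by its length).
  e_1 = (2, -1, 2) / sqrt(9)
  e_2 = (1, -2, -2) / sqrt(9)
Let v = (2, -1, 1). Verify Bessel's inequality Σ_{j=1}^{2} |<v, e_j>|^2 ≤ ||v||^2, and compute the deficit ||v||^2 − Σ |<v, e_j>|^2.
Σ |<v, e_j>|^2 = 53/9; ||v||^2 = 6; deficit = 1/9

Write each e_j = u_j / sqrt(<u_j, u_j>) where u_j is the displayed integer vector. Then <v, e_j> = <v, u_j> / sqrt(<u_j, u_j>), so |<v, e_j>|^2 = <v, u_j>^2 / <u_j, u_j>.
Coefficients: <v, e_1> = 7/sqrt(9), <v, e_2> = 2/sqrt(9).
Square and sum: Σ |<v, e_j>|^2 = 53/9.
Compute ||v||^2 = v·v = 6.
Deficit = 6 − 53/9 = 1/9 ≥ 0, confirming Bessel's inequality. (The deficit equals ||v − Σ <v,e_j> e_j||^2, the squared distance from v to span{e_j}.)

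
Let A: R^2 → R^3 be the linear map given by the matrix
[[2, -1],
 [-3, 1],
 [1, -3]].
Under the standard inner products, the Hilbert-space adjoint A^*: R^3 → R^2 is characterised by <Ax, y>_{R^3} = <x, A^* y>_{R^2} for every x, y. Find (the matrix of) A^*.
A^* = A^T =
[[2, -3, 1],
 [-1, 1, -3]]

For real matrices with standard dot products, the defining identity <Ax, y> = <x, A^* y> gives (Ax)^T y = x^T (A^*) y, i.e. x^T A^T y = x^T (A^*) y. Since this holds for all x, y, we must have A^* = A^T. Therefore
A^* =
[[2, -3, 1],
 [-1, 1, -3]].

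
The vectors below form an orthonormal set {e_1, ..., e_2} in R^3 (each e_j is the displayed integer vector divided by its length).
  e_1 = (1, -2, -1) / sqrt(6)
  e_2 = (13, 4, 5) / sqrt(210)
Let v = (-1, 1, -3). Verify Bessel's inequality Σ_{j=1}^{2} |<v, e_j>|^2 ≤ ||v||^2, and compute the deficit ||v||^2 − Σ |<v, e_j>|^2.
Σ |<v, e_j>|^2 = 96/35; ||v||^2 = 11; deficit = 289/35

Write each e_j = u_j / sqrt(<u_j, u_j>) where u_j is the displayed integer vector. Then <v, e_j> = <v, u_j> / sqrt(<u_j, u_j>), so |<v, e_j>|^2 = <v, u_j>^2 / <u_j, u_j>.
Coefficients: <v, e_1> = 0/sqrt(6), <v, e_2> = -24/sqrt(210).
Square and sum: Σ |<v, e_j>|^2 = 96/35.
Compute ||v||^2 = v·v = 11.
Deficit = 11 − 96/35 = 289/35 ≥ 0, confirming Bessel's inequality. (The deficit equals ||v − Σ <v,e_j> e_j||^2, the squared distance from v to span{e_j}.)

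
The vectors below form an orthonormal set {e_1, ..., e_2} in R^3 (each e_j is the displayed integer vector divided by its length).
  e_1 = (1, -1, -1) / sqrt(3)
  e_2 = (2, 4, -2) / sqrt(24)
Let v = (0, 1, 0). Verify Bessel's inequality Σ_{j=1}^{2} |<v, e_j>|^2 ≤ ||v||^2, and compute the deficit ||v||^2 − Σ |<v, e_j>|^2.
Σ |<v, e_j>|^2 = 1; ||v||^2 = 1; deficit = 0

Write each e_j = u_j / sqrt(<u_j, u_j>) where u_j is the displayed integer vector. Then <v, e_j> = <v, u_j> / sqrt(<u_j, u_j>), so |<v, e_j>|^2 = <v, u_j>^2 / <u_j, u_j>.
Coefficients: <v, e_1> = -1/sqrt(3), <v, e_2> = 4/sqrt(24).
Square and sum: Σ |<v, e_j>|^2 = 1.
Compute ||v||^2 = v·v = 1.
Deficit = 1 − 1 = 0 ≥ 0, confirming Bessel's inequality. (The deficit equals ||v − Σ <v,e_j> e_j||^2, the squared distance from v to span{e_j}.)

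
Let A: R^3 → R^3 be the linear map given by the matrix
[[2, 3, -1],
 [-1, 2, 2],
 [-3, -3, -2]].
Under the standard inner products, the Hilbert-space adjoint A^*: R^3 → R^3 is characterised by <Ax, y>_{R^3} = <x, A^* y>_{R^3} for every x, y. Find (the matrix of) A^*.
A^* = A^T =
[[2, -1, -3],
 [3, 2, -3],
 [-1, 2, -2]]

For real matrices with standard dot products, the defining identity <Ax, y> = <x, A^* y> gives (Ax)^T y = x^T (A^*) y, i.e. x^T A^T y = x^T (A^*) y. Since this holds for all x, y, we must have A^* = A^T. Therefore
A^* =
[[2, -1, -3],
 [3, 2, -3],
 [-1, 2, -2]].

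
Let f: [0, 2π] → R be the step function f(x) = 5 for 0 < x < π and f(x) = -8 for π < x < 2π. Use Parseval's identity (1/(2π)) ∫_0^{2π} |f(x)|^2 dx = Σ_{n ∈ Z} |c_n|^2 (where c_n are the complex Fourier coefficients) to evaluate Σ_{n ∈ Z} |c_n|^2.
Σ |c_n|^2 = 89/2

Parseval equates the L^2 energy of f (normalised by 1/(2π)) with the ℓ^2 sum of its Fourier coefficients: (1/(2π)) ∫_0^{2π} |f|^2 = Σ |c_n|^2.
Compute the left side: (1/(2π)) [∫_0^π 5^2 dx + ∫_π^{2π} (-8)^2 dx] = (1/(2π)) · (25π + 64π) = (25 + 64)/2 = 89/2.
So Σ_{n ∈ Z} |c_n|^2 = 89/2.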